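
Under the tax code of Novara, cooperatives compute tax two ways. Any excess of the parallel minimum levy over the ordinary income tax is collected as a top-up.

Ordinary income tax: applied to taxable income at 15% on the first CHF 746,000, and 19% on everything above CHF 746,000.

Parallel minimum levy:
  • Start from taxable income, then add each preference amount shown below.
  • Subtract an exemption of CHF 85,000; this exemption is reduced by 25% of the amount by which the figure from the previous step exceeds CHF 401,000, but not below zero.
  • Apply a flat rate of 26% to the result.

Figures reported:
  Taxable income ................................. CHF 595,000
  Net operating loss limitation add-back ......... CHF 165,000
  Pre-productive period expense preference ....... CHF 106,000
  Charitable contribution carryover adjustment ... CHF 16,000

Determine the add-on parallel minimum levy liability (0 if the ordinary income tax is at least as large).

Parallel minimum levy:
  Adjusted income: CHF 595,000 + CHF 165,000 + CHF 106,000 + CHF 16,000 = CHF 882,000
  Exemption: 25% × (CHF 882,000 − CHF 401,000) = CHF 120,250 ≥ CHF 85,000, so the exemption is fully phased out
  Base: CHF 882,000 − CHF 0 = CHF 882,000
  CHF 882,000 × 26% = CHF 229,320

Ordinary income tax:
  CHF 595,000 × 15% = CHF 89,250

Excess of parallel minimum levy over ordinary income tax: CHF 229,320 − CHF 89,250 = CHF 140,070.

CHF 140,070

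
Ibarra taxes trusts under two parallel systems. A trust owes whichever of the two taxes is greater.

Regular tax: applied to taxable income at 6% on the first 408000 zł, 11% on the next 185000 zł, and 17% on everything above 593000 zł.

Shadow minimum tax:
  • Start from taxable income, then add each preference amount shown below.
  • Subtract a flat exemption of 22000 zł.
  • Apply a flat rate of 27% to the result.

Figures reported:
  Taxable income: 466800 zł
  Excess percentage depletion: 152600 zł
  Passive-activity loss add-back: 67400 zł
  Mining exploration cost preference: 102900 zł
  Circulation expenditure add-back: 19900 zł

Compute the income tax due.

Shadow minimum tax:
  Adjusted income: 466800 zł + 152600 zł + 67400 zł + 102900 zł + 19900 zł = 809600 zł
  Less exemption 22000 zł → base 787600 zł
  787600 zł × 27% = 212652 zł

Regular tax:
  408000 zł × 6% = 24480 zł
  58800 zł × 11% = 6468 zł
  → 30948 zł

212652 zł > 30948 zł, so the shadow minimum tax is the binding amount.

212652 zł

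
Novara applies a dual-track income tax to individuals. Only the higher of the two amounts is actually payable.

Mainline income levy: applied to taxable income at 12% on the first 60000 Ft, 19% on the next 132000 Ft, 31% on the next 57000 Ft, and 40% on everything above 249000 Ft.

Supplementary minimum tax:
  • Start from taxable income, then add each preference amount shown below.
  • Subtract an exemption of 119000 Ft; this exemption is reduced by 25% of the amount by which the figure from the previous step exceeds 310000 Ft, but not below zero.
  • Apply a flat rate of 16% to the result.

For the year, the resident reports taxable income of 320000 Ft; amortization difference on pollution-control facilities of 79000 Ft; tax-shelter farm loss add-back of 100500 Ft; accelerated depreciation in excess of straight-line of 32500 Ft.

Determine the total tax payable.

78350 Ft

Supplementary minimum tax:
  Adjusted income: 320000 Ft + 79000 Ft + 100500 Ft + 32500 Ft = 532000 Ft
  Exemption: 119000 Ft − 25% × (532000 Ft − 310000 Ft) = 119000 Ft − 55500 Ft = 63500 Ft
  Base: 532000 Ft − 63500 Ft = 468500 Ft
  468500 Ft × 16% = 74960 Ft

Mainline income levy:
  60000 Ft × 12% = 7200 Ft
  132000 Ft × 19% = 25080 Ft
  57000 Ft × 31% = 17670 Ft
  71000 Ft × 40% = 28400 Ft
  → 78350 Ft

78350 Ft > 74960 Ft, so the mainline income levy governs.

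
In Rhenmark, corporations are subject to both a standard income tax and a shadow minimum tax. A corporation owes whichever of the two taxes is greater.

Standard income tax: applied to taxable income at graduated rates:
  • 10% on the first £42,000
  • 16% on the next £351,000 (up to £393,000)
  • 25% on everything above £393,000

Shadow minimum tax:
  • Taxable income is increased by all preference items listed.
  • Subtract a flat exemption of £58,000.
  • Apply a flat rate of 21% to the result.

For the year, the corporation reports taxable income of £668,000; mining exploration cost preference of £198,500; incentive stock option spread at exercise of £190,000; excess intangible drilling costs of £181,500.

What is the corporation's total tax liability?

£247,800

Standard income tax:
  £42,000 × 10% = £4,200
  £351,000 × 16% = £56,160
  £275,000 × 25% = £68,750
  → £129,110

Shadow minimum tax:
  Adjusted income: £668,000 + £198,500 + £190,000 + £181,500 = £1,238,000
  Less exemption £58,000 → base £1,180,000
  £1,180,000 × 21% = £247,800

£247,800 > £129,110, so the shadow minimum tax is the binding amount.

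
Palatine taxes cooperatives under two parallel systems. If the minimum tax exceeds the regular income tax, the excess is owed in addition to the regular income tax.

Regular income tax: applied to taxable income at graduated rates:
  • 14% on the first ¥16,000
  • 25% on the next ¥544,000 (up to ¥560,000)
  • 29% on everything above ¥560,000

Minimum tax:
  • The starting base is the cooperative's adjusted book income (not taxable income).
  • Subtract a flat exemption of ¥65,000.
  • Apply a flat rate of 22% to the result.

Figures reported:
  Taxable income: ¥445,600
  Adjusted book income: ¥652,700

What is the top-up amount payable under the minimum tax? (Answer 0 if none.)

¥19,654

Regular income tax:
  ¥16,000 × 14% = ¥2,240
  ¥429,600 × 25% = ¥107,400
  → ¥109,640

Minimum tax:
  Base (adjusted book income): ¥652,700
  Less exemption ¥65,000 → base ¥587,700
  ¥587,700 × 22% = ¥129,294

Excess of minimum tax over regular income tax: ¥129,294 − ¥109,640 = ¥19,654.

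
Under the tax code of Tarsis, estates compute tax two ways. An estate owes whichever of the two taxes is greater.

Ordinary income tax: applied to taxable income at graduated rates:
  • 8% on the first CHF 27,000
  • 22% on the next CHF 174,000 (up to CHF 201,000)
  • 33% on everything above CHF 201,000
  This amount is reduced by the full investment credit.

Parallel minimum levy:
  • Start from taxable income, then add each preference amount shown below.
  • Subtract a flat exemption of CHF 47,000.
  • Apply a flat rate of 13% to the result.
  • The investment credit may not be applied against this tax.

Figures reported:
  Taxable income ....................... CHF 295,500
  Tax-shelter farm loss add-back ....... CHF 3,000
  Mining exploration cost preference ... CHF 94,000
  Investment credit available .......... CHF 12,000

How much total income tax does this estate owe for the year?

Parallel minimum levy:
  Adjusted income: CHF 295,500 + CHF 3,000 + CHF 94,000 = CHF 392,500
  Less exemption CHF 47,000 → base CHF 345,500
  CHF 345,500 × 13% = CHF 44,915

Ordinary income tax:
  CHF 27,000 × 8% = CHF 2,160
  CHF 174,000 × 22% = CHF 38,280
  CHF 94,500 × 33% = CHF 31,185
  → CHF 71,625
  Less investment credit CHF 12,000 → CHF 59,625

CHF 59,625 > CHF 44,915, so the ordinary income tax governs.

CHF 59,625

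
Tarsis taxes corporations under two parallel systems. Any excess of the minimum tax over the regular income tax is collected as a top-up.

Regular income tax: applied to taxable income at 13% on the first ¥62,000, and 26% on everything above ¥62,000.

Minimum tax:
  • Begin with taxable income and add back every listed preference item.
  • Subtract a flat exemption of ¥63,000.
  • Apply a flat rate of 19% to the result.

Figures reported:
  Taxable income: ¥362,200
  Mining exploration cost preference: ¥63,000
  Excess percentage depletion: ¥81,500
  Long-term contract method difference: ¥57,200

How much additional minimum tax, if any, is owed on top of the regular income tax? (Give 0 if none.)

Minimum tax:
  Adjusted income: ¥362,200 + ¥63,000 + ¥81,500 + ¥57,200 = ¥563,900
  Less exemption ¥63,000 → base ¥500,900
  ¥500,900 × 19% = ¥95,171

Regular income tax:
  ¥62,000 × 13% = ¥8,060
  ¥300,200 × 26% = ¥78,052
  → ¥86,112

Excess of minimum tax over regular income tax: ¥95,171 − ¥86,112 = ¥9,059.

¥9,059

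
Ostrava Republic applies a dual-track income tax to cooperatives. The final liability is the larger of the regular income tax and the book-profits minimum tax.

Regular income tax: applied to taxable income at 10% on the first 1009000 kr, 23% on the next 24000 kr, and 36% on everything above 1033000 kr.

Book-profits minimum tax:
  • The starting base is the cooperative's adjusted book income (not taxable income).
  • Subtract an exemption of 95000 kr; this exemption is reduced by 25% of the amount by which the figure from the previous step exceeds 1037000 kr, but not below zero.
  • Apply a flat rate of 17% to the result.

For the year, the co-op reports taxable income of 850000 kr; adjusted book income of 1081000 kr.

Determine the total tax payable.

169490 kr

Book-profits minimum tax:
  Base (adjusted book income): 1081000 kr
  Exemption: 95000 kr − 25% × (1081000 kr − 1037000 kr) = 95000 kr − 11000 kr = 84000 kr
  Base: 1081000 kr − 84000 kr = 997000 kr
  997000 kr × 17% = 169490 kr

Regular income tax:
  850000 kr × 10% = 85000 kr

169490 kr > 85000 kr, so the book-profits minimum tax is the binding amount.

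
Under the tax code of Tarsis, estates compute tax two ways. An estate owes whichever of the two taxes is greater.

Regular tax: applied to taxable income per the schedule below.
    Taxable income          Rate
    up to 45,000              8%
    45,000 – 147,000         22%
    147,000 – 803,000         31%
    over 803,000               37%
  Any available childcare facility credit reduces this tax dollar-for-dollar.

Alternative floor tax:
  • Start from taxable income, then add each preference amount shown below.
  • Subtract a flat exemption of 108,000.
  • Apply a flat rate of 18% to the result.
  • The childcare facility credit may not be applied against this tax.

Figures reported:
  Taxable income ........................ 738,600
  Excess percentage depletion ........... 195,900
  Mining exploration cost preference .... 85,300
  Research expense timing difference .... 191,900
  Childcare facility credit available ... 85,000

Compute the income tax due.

Alternative floor tax:
  Adjusted income: 738,600 + 195,900 + 85,300 + 191,900 = 1,211,700
  Less exemption 108,000 → base 1,103,700
  1,103,700 × 18% = 198,666

Regular tax:
  45,000 × 8% = 3,600
  102,000 × 22% = 22,440
  591,600 × 31% = 183,396
  → 209,436
  Less childcare facility credit 85,000 → 124,436

198,666 > 124,436, so the alternative floor tax is the binding amount.

198,666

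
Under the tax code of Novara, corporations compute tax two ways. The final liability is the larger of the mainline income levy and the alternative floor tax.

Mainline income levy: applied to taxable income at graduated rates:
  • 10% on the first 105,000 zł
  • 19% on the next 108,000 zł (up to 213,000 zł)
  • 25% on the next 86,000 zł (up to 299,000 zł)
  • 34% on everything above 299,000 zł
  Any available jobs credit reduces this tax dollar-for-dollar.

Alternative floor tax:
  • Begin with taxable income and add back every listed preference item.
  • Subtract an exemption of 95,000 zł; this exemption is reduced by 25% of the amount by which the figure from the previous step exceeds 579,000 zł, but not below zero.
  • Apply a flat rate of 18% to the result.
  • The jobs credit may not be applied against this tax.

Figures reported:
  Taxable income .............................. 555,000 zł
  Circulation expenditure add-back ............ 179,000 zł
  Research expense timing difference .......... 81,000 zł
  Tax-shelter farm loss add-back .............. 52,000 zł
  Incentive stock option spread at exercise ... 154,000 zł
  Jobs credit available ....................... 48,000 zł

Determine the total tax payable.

Mainline income levy:
  105,000 zł × 10% = 10,500 zł
  108,000 zł × 19% = 20,520 zł
  86,000 zł × 25% = 21,500 zł
  256,000 zł × 34% = 87,040 zł
  → 139,560 zł
  Less jobs credit 48,000 zł → 91,560 zł

Alternative floor tax:
  Adjusted income: 555,000 zł + 179,000 zł + 81,000 zł + 52,000 zł + 154,000 zł = 1,021,000 zł
  Exemption: 25% × (1,021,000 zł − 579,000 zł) = 110,500 zł ≥ 95,000 zł, so the exemption is fully phased out
  Base: 1,021,000 zł − 0 zł = 1,021,000 zł
  1,021,000 zł × 18% = 183,780 zł

183,780 zł > 91,560 zł, so the alternative floor tax is the binding amount.

183,780 zł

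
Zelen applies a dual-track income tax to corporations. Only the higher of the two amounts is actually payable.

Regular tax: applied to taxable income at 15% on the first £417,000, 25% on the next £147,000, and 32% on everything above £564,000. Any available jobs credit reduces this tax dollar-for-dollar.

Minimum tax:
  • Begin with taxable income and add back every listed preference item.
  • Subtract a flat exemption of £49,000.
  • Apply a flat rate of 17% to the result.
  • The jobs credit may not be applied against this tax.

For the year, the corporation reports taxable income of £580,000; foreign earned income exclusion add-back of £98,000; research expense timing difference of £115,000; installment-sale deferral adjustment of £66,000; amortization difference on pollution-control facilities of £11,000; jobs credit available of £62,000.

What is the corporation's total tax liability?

Regular tax:
  £417,000 × 15% = £62,550
  £147,000 × 25% = £36,750
  £16,000 × 32% = £5,120
  → £104,420
  Less jobs credit £62,000 → £42,420

Minimum tax:
  Adjusted income: £580,000 + £98,000 + £115,000 + £66,000 + £11,000 = £870,000
  Less exemption £49,000 → base £821,000
  £821,000 × 17% = £139,570

£139,570 > £42,420, so the minimum tax is the binding amount.

£139,570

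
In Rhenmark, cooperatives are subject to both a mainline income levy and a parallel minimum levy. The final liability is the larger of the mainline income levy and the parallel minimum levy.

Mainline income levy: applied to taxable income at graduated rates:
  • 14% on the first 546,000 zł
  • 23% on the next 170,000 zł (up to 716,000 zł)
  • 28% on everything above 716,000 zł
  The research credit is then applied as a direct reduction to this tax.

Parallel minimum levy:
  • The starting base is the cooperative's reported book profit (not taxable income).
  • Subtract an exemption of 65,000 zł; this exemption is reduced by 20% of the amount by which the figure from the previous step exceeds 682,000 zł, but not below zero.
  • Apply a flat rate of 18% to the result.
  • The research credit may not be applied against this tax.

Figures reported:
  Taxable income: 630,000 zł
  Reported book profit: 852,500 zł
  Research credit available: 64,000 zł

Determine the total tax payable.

147,888 zł

Parallel minimum levy:
  Base (reported book profit): 852,500 zł
  Exemption: 65,000 zł − 20% × (852,500 zł − 682,000 zł) = 65,000 zł − 34,100 zł = 30,900 zł
  Base: 852,500 zł − 30,900 zł = 821,600 zł
  821,600 zł × 18% = 147,888 zł

Mainline income levy:
  546,000 zł × 14% = 76,440 zł
  84,000 zł × 23% = 19,320 zł
  → 95,760 zł
  Less research credit 64,000 zł → 31,760 zł

147,888 zł > 31,760 zł, so the parallel minimum levy is the binding amount.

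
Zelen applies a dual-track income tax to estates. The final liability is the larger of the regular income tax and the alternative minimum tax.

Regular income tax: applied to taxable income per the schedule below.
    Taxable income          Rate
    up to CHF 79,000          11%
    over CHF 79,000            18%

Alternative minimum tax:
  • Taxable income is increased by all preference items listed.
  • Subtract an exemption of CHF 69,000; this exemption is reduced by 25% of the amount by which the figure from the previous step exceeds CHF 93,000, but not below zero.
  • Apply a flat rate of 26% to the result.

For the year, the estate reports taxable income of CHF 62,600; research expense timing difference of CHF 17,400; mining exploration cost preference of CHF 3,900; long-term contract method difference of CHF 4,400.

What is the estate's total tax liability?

Alternative minimum tax:
  Adjusted income: CHF 62,600 + CHF 17,400 + CHF 3,900 + CHF 4,400 = CHF 88,300
  Exemption: CHF 88,300 ≤ CHF 93,000, so full CHF 69,000 applies
  Base: CHF 88,300 − CHF 69,000 = CHF 19,300
  CHF 19,300 × 26% = CHF 5,018

Regular income tax:
  CHF 62,600 × 11% = CHF 6,886

CHF 6,886 > CHF 5,018, so the regular income tax governs.

CHF 6,886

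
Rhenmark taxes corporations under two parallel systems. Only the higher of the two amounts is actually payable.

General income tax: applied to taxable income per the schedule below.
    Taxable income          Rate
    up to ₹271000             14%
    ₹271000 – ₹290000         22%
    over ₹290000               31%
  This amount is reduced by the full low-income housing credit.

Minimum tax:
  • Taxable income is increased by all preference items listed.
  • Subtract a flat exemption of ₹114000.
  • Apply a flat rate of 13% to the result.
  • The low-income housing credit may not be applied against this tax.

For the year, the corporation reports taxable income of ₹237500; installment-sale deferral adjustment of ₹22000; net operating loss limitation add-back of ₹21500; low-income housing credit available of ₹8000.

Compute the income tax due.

General income tax:
  ₹237500 × 14% = ₹33250
  Less low-income housing credit ₹8000 → ₹25250

Minimum tax:
  Adjusted income: ₹237500 + ₹22000 + ₹21500 = ₹281000
  Less exemption ₹114000 → base ₹167000
  ₹167000 × 13% = ₹21710

₹25250 > ₹21710, so the general income tax governs.

₹25250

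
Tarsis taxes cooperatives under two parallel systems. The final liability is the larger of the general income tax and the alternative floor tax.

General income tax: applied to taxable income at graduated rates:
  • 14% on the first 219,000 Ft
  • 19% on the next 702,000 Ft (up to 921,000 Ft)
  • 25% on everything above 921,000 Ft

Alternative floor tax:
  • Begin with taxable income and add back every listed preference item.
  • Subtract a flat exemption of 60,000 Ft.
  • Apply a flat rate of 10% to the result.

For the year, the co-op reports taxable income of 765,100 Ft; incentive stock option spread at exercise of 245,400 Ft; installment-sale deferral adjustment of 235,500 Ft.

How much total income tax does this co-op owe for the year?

General income tax:
  219,000 Ft × 14% = 30,660 Ft
  546,100 Ft × 19% = 103,759 Ft
  → 134,419 Ft

Alternative floor tax:
  Adjusted income: 765,100 Ft + 245,400 Ft + 235,500 Ft = 1,246,000 Ft
  Less exemption 60,000 Ft → base 1,186,000 Ft
  1,186,000 Ft × 10% = 118,600 Ft

134,419 Ft > 118,600 Ft, so the general income tax governs.

134,419 Ft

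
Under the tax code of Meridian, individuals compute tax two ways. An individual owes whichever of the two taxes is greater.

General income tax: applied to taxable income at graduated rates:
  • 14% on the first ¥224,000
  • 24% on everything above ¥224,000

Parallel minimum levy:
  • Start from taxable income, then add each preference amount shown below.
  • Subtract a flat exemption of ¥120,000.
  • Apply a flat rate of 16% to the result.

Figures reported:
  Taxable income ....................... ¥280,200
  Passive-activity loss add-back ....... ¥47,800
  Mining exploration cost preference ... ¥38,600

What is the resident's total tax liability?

General income tax:
  ¥224,000 × 14% = ¥31,360
  ¥56,200 × 24% = ¥13,488
  → ¥44,848

Parallel minimum levy:
  Adjusted income: ¥280,200 + ¥47,800 + ¥38,600 = ¥366,600
  Less exemption ¥120,000 → base ¥246,600
  ¥246,600 × 16% = ¥39,456

¥44,848 > ¥39,456, so the general income tax governs.

¥44,848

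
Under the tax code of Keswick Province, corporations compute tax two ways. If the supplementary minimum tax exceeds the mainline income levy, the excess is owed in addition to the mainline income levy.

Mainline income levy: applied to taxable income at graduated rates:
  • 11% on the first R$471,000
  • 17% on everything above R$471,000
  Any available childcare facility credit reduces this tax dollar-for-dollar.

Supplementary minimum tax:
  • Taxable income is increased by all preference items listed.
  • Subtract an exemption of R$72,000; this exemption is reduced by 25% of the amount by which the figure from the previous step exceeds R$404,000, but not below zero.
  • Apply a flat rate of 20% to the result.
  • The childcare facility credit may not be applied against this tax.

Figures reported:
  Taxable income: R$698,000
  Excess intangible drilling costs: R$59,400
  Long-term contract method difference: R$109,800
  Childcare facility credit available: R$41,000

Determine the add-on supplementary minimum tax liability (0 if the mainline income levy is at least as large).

R$124,040

Mainline income levy:
  R$471,000 × 11% = R$51,810
  R$227,000 × 17% = R$38,590
  → R$90,400
  Less childcare facility credit R$41,000 → R$49,400

Supplementary minimum tax:
  Adjusted income: R$698,000 + R$59,400 + R$109,800 = R$867,200
  Exemption: 25% × (R$867,200 − R$404,000) = R$115,800 ≥ R$72,000, so the exemption is fully phased out
  Base: R$867,200 − R$0 = R$867,200
  R$867,200 × 20% = R$173,440

Excess of supplementary minimum tax over mainline income levy: R$173,440 − R$49,400 = R$124,040.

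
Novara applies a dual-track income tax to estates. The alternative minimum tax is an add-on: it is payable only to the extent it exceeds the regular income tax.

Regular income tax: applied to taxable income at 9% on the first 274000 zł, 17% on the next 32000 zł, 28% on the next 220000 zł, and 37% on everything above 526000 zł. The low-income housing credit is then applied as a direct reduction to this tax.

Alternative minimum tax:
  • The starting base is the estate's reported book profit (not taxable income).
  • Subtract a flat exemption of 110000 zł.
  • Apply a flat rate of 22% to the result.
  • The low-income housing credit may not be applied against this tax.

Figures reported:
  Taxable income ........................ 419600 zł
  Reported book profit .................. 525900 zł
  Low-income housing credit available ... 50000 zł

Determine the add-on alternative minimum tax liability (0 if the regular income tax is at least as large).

79590 zł

Alternative minimum tax:
  Base (reported book profit): 525900 zł
  Less exemption 110000 zł → base 415900 zł
  415900 zł × 22% = 91498 zł

Regular income tax:
  274000 zł × 9% = 24660 zł
  32000 zł × 17% = 5440 zł
  113600 zł × 28% = 31808 zł
  → 61908 zł
  Less low-income housing credit 50000 zł → 11908 zł

Excess of alternative minimum tax over regular income tax: 91498 zł − 11908 zł = 79590 zł.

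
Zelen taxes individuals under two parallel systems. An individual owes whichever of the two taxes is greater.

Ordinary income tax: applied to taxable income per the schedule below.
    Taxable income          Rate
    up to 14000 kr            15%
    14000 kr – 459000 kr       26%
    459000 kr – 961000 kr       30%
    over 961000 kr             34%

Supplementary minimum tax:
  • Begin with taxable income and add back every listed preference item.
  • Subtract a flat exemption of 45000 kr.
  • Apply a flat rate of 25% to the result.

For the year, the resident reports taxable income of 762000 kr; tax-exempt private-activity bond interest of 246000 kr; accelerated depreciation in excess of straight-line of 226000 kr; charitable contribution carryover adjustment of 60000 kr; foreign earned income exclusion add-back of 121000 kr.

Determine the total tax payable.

342500 kr

Ordinary income tax:
  14000 kr × 15% = 2100 kr
  445000 kr × 26% = 115700 kr
  303000 kr × 30% = 90900 kr
  → 208700 kr

Supplementary minimum tax:
  Adjusted income: 762000 kr + 246000 kr + 226000 kr + 60000 kr + 121000 kr = 1415000 kr
  Less exemption 45000 kr → base 1370000 kr
  1370000 kr × 25% = 342500 kr

342500 kr > 208700 kr, so the supplementary minimum tax is the binding amount.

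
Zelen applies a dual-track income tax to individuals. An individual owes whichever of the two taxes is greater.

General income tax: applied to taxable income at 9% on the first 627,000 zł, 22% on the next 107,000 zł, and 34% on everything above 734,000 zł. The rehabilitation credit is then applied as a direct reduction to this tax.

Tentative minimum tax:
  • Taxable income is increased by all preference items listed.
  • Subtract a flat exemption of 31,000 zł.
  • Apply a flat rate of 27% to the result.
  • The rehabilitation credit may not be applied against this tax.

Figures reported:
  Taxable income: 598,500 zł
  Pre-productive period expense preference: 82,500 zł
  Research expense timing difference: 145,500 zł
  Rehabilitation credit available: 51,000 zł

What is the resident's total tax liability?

General income tax:
  598,500 zł × 9% = 53,865 zł
  Less rehabilitation credit 51,000 zł → 2,865 zł

Tentative minimum tax:
  Adjusted income: 598,500 zł + 82,500 zł + 145,500 zł = 826,500 zł
  Less exemption 31,000 zł → base 795,500 zł
  795,500 zł × 27% = 214,785 zł

214,785 zł > 2,865 zł, so the tentative minimum tax is the binding amount.

214,785 zł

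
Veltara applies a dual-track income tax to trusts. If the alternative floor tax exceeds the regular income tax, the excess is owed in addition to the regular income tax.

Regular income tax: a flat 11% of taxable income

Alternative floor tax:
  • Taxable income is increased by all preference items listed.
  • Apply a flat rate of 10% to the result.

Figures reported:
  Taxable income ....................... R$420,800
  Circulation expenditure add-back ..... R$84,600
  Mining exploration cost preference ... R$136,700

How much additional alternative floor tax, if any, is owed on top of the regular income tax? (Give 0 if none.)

Alternative floor tax:
  Adjusted income: R$420,800 + R$84,600 + R$136,700 = R$642,100
  R$642,100 × 10% = R$64,210

Regular income tax:
  R$420,800 × 11% = R$46,288

Excess of alternative floor tax over regular income tax: R$64,210 − R$46,288 = R$17,922.

R$17,922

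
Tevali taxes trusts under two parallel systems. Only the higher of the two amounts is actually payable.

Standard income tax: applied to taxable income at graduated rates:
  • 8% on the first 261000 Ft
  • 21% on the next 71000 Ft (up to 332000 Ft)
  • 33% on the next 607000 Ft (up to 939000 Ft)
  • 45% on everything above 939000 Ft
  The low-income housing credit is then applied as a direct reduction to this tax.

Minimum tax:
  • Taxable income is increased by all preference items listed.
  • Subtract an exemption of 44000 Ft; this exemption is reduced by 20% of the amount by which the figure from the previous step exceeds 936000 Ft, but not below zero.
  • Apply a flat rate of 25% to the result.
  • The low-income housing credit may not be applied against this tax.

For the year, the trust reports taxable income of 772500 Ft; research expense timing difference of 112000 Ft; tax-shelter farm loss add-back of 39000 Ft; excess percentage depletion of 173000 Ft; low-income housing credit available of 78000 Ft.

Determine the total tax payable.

271150 Ft

Minimum tax:
  Adjusted income: 772500 Ft + 112000 Ft + 39000 Ft + 173000 Ft = 1096500 Ft
  Exemption: 44000 Ft − 20% × (1096500 Ft − 936000 Ft) = 44000 Ft − 32100 Ft = 11900 Ft
  Base: 1096500 Ft − 11900 Ft = 1084600 Ft
  1084600 Ft × 25% = 271150 Ft

Standard income tax:
  261000 Ft × 8% = 20880 Ft
  71000 Ft × 21% = 14910 Ft
  440500 Ft × 33% = 145365 Ft
  → 181155 Ft
  Less low-income housing credit 78000 Ft → 103155 Ft

271150 Ft > 103155 Ft, so the minimum tax is the binding amount.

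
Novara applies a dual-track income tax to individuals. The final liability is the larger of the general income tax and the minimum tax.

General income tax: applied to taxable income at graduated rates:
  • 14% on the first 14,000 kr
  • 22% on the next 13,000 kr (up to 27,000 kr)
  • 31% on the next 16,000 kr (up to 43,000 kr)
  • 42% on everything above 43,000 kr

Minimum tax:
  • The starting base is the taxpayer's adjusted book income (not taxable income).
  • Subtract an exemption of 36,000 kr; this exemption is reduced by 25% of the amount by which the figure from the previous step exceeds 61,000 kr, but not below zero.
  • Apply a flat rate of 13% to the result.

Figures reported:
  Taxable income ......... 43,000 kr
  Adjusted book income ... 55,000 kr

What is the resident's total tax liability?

9,780 kr

Minimum tax:
  Base (adjusted book income): 55,000 kr
  Exemption: 55,000 kr ≤ 61,000 kr, so full 36,000 kr applies
  Base: 55,000 kr − 36,000 kr = 19,000 kr
  19,000 kr × 13% = 2,470 kr

General income tax:
  14,000 kr × 14% = 1,960 kr
  13,000 kr × 22% = 2,860 kr
  16,000 kr × 31% = 4,960 kr
  → 9,780 kr

9,780 kr > 2,470 kr, so the general income tax governs.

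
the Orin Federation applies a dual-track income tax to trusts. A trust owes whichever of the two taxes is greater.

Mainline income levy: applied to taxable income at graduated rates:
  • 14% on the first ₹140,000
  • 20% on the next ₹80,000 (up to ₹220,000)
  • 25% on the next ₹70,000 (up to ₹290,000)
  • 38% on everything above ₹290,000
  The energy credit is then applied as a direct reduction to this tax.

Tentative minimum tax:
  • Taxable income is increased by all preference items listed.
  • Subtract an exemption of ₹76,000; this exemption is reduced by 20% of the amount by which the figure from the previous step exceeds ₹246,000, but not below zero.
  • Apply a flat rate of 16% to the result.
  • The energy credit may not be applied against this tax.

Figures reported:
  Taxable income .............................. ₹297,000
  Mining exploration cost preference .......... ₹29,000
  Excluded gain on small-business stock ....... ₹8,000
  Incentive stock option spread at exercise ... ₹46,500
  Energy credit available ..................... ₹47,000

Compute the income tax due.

₹53,024

Tentative minimum tax:
  Adjusted income: ₹297,000 + ₹29,000 + ₹8,000 + ₹46,500 = ₹380,500
  Exemption: ₹76,000 − 20% × (₹380,500 − ₹246,000) = ₹76,000 − ₹26,900 = ₹49,100
  Base: ₹380,500 − ₹49,100 = ₹331,400
  ₹331,400 × 16% = ₹53,024

Mainline income levy:
  ₹140,000 × 14% = ₹19,600
  ₹80,000 × 20% = ₹16,000
  ₹70,000 × 25% = ₹17,500
  ₹7,000 × 38% = ₹2,660
  → ₹55,760
  Less energy credit ₹47,000 → ₹8,760

₹53,024 > ₹8,760, so the tentative minimum tax is the binding amount.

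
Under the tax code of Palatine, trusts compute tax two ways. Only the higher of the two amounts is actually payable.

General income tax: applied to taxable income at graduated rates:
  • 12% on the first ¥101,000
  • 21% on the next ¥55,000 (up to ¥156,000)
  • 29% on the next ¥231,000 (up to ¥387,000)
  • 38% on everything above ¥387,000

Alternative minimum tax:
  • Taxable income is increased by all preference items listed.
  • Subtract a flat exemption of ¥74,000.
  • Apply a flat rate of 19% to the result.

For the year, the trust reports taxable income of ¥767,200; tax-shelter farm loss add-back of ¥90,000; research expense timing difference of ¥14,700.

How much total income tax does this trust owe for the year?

Alternative minimum tax:
  Adjusted income: ¥767,200 + ¥90,000 + ¥14,700 = ¥871,900
  Less exemption ¥74,000 → base ¥797,900
  ¥797,900 × 19% = ¥151,601

General income tax:
  ¥101,000 × 12% = ¥12,120
  ¥55,000 × 21% = ¥11,550
  ¥231,000 × 29% = ¥66,990
  ¥380,200 × 38% = ¥144,476
  → ¥235,136

¥235,136 > ¥151,601, so the general income tax governs.

¥235,136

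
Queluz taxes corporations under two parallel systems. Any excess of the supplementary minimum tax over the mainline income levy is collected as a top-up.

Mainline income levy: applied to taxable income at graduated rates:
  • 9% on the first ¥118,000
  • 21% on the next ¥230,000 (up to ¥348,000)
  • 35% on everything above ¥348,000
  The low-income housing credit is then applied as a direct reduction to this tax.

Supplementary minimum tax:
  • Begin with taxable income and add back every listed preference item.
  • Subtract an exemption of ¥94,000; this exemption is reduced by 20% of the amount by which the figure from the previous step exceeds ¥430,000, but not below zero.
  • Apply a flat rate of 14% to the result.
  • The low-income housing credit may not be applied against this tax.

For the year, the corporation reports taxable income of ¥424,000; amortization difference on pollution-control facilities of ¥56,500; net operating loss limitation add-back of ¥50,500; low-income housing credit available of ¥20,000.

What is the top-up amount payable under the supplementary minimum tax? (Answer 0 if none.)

Supplementary minimum tax:
  Adjusted income: ¥424,000 + ¥56,500 + ¥50,500 = ¥531,000
  Exemption: ¥94,000 − 20% × (¥531,000 − ¥430,000) = ¥94,000 − ¥20,200 = ¥73,800
  Base: ¥531,000 − ¥73,800 = ¥457,200
  ¥457,200 × 14% = ¥64,008

Mainline income levy:
  ¥118,000 × 9% = ¥10,620
  ¥230,000 × 21% = ¥48,300
  ¥76,000 × 35% = ¥26,600
  → ¥85,520
  Less low-income housing credit ¥20,000 → ¥65,520

¥64,008 ≤ ¥65,520, so no add-on is due.

¥0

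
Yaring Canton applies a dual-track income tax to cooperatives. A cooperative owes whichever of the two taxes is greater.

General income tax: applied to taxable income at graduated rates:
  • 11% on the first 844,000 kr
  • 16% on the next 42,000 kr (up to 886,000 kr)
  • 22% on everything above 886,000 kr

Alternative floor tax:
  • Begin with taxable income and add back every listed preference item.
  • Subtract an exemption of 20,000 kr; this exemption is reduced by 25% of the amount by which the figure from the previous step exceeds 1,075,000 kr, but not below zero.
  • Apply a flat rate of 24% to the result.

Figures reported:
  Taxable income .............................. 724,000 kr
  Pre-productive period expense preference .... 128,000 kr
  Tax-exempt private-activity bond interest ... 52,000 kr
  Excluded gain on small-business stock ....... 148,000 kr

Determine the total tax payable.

247,680 kr

General income tax:
  724,000 kr × 11% = 79,640 kr

Alternative floor tax:
  Adjusted income: 724,000 kr + 128,000 kr + 52,000 kr + 148,000 kr = 1,052,000 kr
  Exemption: 1,052,000 kr ≤ 1,075,000 kr, so full 20,000 kr applies
  Base: 1,052,000 kr − 20,000 kr = 1,032,000 kr
  1,032,000 kr × 24% = 247,680 kr

247,680 kr > 79,640 kr, so the alternative floor tax is the binding amount.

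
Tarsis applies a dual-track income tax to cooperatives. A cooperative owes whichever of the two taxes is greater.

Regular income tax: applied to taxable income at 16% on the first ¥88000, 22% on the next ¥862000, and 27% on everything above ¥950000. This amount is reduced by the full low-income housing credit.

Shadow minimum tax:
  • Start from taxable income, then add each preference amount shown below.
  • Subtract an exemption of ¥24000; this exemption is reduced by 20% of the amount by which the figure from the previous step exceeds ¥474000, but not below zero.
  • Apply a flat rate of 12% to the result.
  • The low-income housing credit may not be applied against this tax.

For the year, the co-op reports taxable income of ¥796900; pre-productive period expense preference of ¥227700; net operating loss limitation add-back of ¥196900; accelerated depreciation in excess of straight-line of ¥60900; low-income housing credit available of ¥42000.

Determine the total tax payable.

Regular income tax:
  ¥88000 × 16% = ¥14080
  ¥708900 × 22% = ¥155958
  → ¥170038
  Less low-income housing credit ¥42000 → ¥128038

Shadow minimum tax:
  Adjusted income: ¥796900 + ¥227700 + ¥196900 + ¥60900 = ¥1282400
  Exemption: 20% × (¥1282400 − ¥474000) = ¥161680 ≥ ¥24000, so the exemption is fully phased out
  Base: ¥1282400 − ¥0 = ¥1282400
  ¥1282400 × 12% = ¥153888

¥153888 > ¥128038, so the shadow minimum tax is the binding amount.

¥153888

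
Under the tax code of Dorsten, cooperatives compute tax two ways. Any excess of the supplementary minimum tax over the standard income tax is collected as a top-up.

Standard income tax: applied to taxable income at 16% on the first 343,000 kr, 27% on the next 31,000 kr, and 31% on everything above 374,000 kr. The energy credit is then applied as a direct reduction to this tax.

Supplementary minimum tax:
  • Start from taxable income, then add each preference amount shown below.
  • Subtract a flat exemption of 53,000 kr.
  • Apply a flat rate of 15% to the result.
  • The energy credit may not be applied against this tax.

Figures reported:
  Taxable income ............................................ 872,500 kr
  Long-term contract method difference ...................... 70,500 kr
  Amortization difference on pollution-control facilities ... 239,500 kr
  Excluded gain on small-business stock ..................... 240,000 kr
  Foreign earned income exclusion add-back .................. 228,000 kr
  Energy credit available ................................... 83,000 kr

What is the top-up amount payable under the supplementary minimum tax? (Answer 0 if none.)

Standard income tax:
  343,000 kr × 16% = 54,880 kr
  31,000 kr × 27% = 8,370 kr
  498,500 kr × 31% = 154,535 kr
  → 217,785 kr
  Less energy credit 83,000 kr → 134,785 kr

Supplementary minimum tax:
  Adjusted income: 872,500 kr + 70,500 kr + 239,500 kr + 240,000 kr + 228,000 kr = 1,650,500 kr
  Less exemption 53,000 kr → base 1,597,500 kr
  1,597,500 kr × 15% = 239,625 kr

Excess of supplementary minimum tax over standard income tax: 239,625 kr − 134,785 kr = 104,840 kr.

104,840 kr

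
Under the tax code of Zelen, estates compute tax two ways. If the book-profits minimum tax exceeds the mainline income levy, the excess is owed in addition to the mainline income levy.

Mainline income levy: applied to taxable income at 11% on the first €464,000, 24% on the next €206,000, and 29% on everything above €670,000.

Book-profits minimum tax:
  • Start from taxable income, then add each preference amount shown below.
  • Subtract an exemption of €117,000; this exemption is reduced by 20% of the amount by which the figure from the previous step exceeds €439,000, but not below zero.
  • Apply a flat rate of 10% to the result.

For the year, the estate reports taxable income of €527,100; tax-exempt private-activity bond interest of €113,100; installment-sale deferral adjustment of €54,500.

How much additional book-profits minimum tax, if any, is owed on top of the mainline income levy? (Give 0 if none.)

Book-profits minimum tax:
  Adjusted income: €527,100 + €113,100 + €54,500 = €694,700
  Exemption: €117,000 − 20% × (€694,700 − €439,000) = €117,000 − €51,140 = €65,860
  Base: €694,700 − €65,860 = €628,840
  €628,840 × 10% = €62,884

Mainline income levy:
  €464,000 × 11% = €51,040
  €63,100 × 24% = €15,144
  → €66,184

€62,884 ≤ €66,184, so no add-on is due.

€0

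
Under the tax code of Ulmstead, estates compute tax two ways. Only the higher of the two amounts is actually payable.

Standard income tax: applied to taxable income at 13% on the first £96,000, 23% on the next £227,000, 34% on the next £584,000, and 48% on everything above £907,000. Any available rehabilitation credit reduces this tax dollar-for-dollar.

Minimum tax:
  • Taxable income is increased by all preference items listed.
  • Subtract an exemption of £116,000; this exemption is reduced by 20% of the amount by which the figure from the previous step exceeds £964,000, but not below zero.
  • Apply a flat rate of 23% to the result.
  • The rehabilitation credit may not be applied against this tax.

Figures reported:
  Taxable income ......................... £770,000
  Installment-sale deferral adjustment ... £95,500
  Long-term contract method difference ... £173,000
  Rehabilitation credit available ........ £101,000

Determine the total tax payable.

£215,602

Minimum tax:
  Adjusted income: £770,000 + £95,500 + £173,000 = £1,038,500
  Exemption: £116,000 − 20% × (£1,038,500 − £964,000) = £116,000 − £14,900 = £101,100
  Base: £1,038,500 − £101,100 = £937,400
  £937,400 × 23% = £215,602

Standard income tax:
  £96,000 × 13% = £12,480
  £227,000 × 23% = £52,210
  £447,000 × 34% = £151,980
  → £216,670
  Less rehabilitation credit £101,000 → £115,670

£215,602 > £115,670, so the minimum tax is the binding amount.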